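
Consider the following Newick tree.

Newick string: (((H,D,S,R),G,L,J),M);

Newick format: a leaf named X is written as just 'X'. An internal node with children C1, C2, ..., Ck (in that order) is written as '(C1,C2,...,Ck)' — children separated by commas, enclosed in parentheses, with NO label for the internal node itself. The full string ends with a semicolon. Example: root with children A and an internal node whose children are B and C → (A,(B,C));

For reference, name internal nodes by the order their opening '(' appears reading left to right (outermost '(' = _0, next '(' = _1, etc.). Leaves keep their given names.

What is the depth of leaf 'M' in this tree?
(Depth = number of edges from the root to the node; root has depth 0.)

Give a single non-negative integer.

Answer: 1

Derivation:
Newick: (((H,D,S,R),G,L,J),M);
Naming internals by '(' encounter order: outermost '(' = _0, next = _1, ...
Query node: M
Path from root: _0 -> M
Depth of M: 1 (number of edges from root)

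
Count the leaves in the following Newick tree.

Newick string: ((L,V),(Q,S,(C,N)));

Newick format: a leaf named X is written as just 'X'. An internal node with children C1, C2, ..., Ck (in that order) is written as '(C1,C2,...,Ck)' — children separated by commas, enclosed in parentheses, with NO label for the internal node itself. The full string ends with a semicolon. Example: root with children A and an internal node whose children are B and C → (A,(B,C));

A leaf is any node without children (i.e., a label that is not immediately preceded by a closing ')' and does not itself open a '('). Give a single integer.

Answer: 6

Derivation:
Newick: ((L,V),(Q,S,(C,N)));
Scan left-to-right; a leaf is any maximal label run not followed by '(':
  pos 2: leaf 'L' → count = 1
  pos 4: leaf 'V' → count = 2
  pos 8: leaf 'Q' → count = 3
  pos 10: leaf 'S' → count = 4
  pos 13: leaf 'C' → count = 5
  pos 15: leaf 'N' → count = 6
Total leaves: 6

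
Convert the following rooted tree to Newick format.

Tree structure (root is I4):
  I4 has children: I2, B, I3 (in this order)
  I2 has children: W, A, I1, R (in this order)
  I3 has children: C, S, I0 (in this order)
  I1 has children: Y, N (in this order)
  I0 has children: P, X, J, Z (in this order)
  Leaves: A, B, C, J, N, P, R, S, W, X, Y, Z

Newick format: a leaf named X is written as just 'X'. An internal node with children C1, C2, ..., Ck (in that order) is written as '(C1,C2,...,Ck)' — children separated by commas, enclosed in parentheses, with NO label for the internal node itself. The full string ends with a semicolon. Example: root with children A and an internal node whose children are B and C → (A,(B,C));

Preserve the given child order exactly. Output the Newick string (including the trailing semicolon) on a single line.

internal I4 with children ['I2', 'B', 'I3']
  internal I2 with children ['W', 'A', 'I1', 'R']
    leaf 'W' → 'W'
    leaf 'A' → 'A'
    internal I1 with children ['Y', 'N']
      leaf 'Y' → 'Y'
      leaf 'N' → 'N'
    → '(Y,N)'
    leaf 'R' → 'R'
  → '(W,A,(Y,N),R)'
  leaf 'B' → 'B'
  internal I3 with children ['C', 'S', 'I0']
    leaf 'C' → 'C'
    leaf 'S' → 'S'
    internal I0 with children ['P', 'X', 'J', 'Z']
      leaf 'P' → 'P'
      leaf 'X' → 'X'
      leaf 'J' → 'J'
      leaf 'Z' → 'Z'
    → '(P,X,J,Z)'
  → '(C,S,(P,X,J,Z))'
→ '((W,A,(Y,N),R),B,(C,S,(P,X,J,Z)))'
Final: ((W,A,(Y,N),R),B,(C,S,(P,X,J,Z)));

Answer: ((W,A,(Y,N),R),B,(C,S,(P,X,J,Z)));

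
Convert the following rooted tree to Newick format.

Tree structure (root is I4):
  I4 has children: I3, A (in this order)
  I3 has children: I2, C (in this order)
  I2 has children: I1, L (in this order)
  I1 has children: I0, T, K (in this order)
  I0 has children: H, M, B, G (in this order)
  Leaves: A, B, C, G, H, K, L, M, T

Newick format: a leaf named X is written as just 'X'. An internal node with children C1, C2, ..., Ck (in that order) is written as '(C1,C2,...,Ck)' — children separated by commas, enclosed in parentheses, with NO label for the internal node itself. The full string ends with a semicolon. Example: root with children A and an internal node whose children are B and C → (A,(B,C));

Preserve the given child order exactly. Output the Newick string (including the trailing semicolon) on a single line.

internal I4 with children ['I3', 'A']
  internal I3 with children ['I2', 'C']
    internal I2 with children ['I1', 'L']
      internal I1 with children ['I0', 'T', 'K']
        internal I0 with children ['H', 'M', 'B', 'G']
          leaf 'H' → 'H'
          leaf 'M' → 'M'
          leaf 'B' → 'B'
          leaf 'G' → 'G'
        → '(H,M,B,G)'
        leaf 'T' → 'T'
        leaf 'K' → 'K'
      → '((H,M,B,G),T,K)'
      leaf 'L' → 'L'
    → '(((H,M,B,G),T,K),L)'
    leaf 'C' → 'C'
  → '((((H,M,B,G),T,K),L),C)'
  leaf 'A' → 'A'
→ '(((((H,M,B,G),T,K),L),C),A)'
Final: (((((H,M,B,G),T,K),L),C),A);

Answer: (((((H,M,B,G),T,K),L),C),A);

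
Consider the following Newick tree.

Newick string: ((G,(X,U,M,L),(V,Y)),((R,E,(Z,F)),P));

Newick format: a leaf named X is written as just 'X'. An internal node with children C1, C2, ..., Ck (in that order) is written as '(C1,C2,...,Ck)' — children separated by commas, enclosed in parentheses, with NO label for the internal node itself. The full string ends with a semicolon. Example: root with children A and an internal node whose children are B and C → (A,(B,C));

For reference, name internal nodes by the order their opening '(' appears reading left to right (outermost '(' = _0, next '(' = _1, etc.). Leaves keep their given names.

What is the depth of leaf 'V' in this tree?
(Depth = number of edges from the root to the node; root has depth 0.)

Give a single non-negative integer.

Answer: 3

Derivation:
Newick: ((G,(X,U,M,L),(V,Y)),((R,E,(Z,F)),P));
Naming internals by '(' encounter order: outermost '(' = _0, next = _1, ...
Query node: V
Path from root: _0 -> _1 -> _3 -> V
Depth of V: 3 (number of edges from root)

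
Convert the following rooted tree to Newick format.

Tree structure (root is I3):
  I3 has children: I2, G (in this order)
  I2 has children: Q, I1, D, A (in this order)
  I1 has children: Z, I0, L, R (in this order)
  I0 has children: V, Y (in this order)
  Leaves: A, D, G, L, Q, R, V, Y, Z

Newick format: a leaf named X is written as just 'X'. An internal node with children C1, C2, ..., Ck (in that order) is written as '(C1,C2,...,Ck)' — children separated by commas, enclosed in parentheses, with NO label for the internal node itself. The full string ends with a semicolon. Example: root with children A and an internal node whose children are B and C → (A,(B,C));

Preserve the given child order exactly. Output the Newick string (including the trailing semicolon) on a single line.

internal I3 with children ['I2', 'G']
  internal I2 with children ['Q', 'I1', 'D', 'A']
    leaf 'Q' → 'Q'
    internal I1 with children ['Z', 'I0', 'L', 'R']
      leaf 'Z' → 'Z'
      internal I0 with children ['V', 'Y']
        leaf 'V' → 'V'
        leaf 'Y' → 'Y'
      → '(V,Y)'
      leaf 'L' → 'L'
      leaf 'R' → 'R'
    → '(Z,(V,Y),L,R)'
    leaf 'D' → 'D'
    leaf 'A' → 'A'
  → '(Q,(Z,(V,Y),L,R),D,A)'
  leaf 'G' → 'G'
→ '((Q,(Z,(V,Y),L,R),D,A),G)'
Final: ((Q,(Z,(V,Y),L,R),D,A),G);

Answer: ((Q,(Z,(V,Y),L,R),D,A),G);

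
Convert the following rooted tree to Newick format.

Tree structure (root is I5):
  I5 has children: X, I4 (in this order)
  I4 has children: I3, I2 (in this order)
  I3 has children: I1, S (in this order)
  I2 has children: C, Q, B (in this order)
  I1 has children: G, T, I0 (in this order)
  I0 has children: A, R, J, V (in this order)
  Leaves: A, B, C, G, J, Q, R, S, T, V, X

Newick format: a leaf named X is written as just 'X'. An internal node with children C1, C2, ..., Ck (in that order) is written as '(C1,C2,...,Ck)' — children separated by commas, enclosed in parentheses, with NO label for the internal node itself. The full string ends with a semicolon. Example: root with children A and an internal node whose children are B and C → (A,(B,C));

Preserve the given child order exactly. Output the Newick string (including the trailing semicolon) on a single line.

Answer: (X,(((G,T,(A,R,J,V)),S),(C,Q,B)));

Derivation:
internal I5 with children ['X', 'I4']
  leaf 'X' → 'X'
  internal I4 with children ['I3', 'I2']
    internal I3 with children ['I1', 'S']
      internal I1 with children ['G', 'T', 'I0']
        leaf 'G' → 'G'
        leaf 'T' → 'T'
        internal I0 with children ['A', 'R', 'J', 'V']
          leaf 'A' → 'A'
          leaf 'R' → 'R'
          leaf 'J' → 'J'
          leaf 'V' → 'V'
        → '(A,R,J,V)'
      → '(G,T,(A,R,J,V))'
      leaf 'S' → 'S'
    → '((G,T,(A,R,J,V)),S)'
    internal I2 with children ['C', 'Q', 'B']
      leaf 'C' → 'C'
      leaf 'Q' → 'Q'
      leaf 'B' → 'B'
    → '(C,Q,B)'
  → '(((G,T,(A,R,J,V)),S),(C,Q,B))'
→ '(X,(((G,T,(A,R,J,V)),S),(C,Q,B)))'
Final: (X,(((G,T,(A,R,J,V)),S),(C,Q,B)));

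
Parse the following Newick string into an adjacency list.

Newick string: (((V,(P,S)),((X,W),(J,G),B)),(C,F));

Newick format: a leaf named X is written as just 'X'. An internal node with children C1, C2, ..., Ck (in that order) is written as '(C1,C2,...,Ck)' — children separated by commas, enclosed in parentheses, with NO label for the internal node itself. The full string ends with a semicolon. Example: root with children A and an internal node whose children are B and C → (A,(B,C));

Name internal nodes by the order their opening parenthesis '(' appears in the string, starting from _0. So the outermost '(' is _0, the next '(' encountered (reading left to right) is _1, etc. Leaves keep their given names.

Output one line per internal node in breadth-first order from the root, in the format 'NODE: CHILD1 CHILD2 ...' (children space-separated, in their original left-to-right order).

Input: (((V,(P,S)),((X,W),(J,G),B)),(C,F));
Scanning left-to-right, naming '(' by encounter order:
  pos 0: '(' -> open internal node _0 (depth 1)
  pos 1: '(' -> open internal node _1 (depth 2)
  pos 2: '(' -> open internal node _2 (depth 3)
  pos 5: '(' -> open internal node _3 (depth 4)
  pos 9: ')' -> close internal node _3 (now at depth 3)
  pos 10: ')' -> close internal node _2 (now at depth 2)
  pos 12: '(' -> open internal node _4 (depth 3)
  pos 13: '(' -> open internal node _5 (depth 4)
  pos 17: ')' -> close internal node _5 (now at depth 3)
  pos 19: '(' -> open internal node _6 (depth 4)
  pos 23: ')' -> close internal node _6 (now at depth 3)
  pos 26: ')' -> close internal node _4 (now at depth 2)
  pos 27: ')' -> close internal node _1 (now at depth 1)
  pos 29: '(' -> open internal node _7 (depth 2)
  pos 33: ')' -> close internal node _7 (now at depth 1)
  pos 34: ')' -> close internal node _0 (now at depth 0)
Total internal nodes: 8
BFS adjacency from root:
  _0: _1 _7
  _1: _2 _4
  _7: C F
  _2: V _3
  _4: _5 _6 B
  _3: P S
  _5: X W
  _6: J G

Answer: _0: _1 _7
_1: _2 _4
_7: C F
_2: V _3
_4: _5 _6 B
_3: P S
_5: X W
_6: J G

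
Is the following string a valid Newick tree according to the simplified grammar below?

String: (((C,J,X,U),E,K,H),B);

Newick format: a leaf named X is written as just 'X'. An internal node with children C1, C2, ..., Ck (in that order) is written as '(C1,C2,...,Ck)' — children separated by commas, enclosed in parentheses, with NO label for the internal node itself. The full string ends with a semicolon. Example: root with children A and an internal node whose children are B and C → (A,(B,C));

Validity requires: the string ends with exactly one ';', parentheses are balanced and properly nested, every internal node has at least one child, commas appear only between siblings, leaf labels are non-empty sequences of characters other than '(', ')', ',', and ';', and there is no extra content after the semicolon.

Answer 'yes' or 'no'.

Input: (((C,J,X,U),E,K,H),B);
Paren balance: 3 '(' vs 3 ')' OK
Ends with single ';': True
Full parse: OK
Valid: True

Answer: yes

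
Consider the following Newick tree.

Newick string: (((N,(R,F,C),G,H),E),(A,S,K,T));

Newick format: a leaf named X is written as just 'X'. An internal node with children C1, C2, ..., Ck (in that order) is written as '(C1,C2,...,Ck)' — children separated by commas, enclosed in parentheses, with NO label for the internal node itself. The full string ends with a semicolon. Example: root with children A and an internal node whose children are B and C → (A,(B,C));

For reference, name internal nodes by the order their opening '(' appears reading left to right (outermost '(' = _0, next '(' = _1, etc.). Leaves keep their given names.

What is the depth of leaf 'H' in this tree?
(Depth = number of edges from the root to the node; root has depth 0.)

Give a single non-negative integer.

Answer: 3

Derivation:
Newick: (((N,(R,F,C),G,H),E),(A,S,K,T));
Naming internals by '(' encounter order: outermost '(' = _0, next = _1, ...
Query node: H
Path from root: _0 -> _1 -> _2 -> H
Depth of H: 3 (number of edges from root)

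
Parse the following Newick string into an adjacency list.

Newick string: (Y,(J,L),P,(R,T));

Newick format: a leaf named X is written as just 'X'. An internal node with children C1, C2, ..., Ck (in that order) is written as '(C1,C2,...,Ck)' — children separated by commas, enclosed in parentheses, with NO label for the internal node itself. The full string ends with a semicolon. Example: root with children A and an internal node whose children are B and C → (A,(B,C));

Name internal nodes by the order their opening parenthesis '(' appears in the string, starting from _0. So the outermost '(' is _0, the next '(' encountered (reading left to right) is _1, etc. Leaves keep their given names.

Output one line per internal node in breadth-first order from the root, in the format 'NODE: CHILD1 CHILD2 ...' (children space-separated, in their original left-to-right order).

Answer: _0: Y _1 P _2
_1: J L
_2: R T

Derivation:
Input: (Y,(J,L),P,(R,T));
Scanning left-to-right, naming '(' by encounter order:
  pos 0: '(' -> open internal node _0 (depth 1)
  pos 3: '(' -> open internal node _1 (depth 2)
  pos 7: ')' -> close internal node _1 (now at depth 1)
  pos 11: '(' -> open internal node _2 (depth 2)
  pos 15: ')' -> close internal node _2 (now at depth 1)
  pos 16: ')' -> close internal node _0 (now at depth 0)
Total internal nodes: 3
BFS adjacency from root:
  _0: Y _1 P _2
  _1: J L
  _2: R T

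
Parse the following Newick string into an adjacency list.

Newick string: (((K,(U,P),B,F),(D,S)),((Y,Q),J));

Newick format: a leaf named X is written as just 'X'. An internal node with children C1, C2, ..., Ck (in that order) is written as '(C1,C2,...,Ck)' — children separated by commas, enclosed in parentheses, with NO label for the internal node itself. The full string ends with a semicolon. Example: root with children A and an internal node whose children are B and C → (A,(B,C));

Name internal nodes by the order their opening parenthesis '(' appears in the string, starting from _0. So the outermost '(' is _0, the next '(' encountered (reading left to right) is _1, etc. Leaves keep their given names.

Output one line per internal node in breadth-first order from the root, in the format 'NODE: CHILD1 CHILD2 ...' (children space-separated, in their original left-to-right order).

Answer: _0: _1 _5
_1: _2 _4
_5: _6 J
_2: K _3 B F
_4: D S
_6: Y Q
_3: U P

Derivation:
Input: (((K,(U,P),B,F),(D,S)),((Y,Q),J));
Scanning left-to-right, naming '(' by encounter order:
  pos 0: '(' -> open internal node _0 (depth 1)
  pos 1: '(' -> open internal node _1 (depth 2)
  pos 2: '(' -> open internal node _2 (depth 3)
  pos 5: '(' -> open internal node _3 (depth 4)
  pos 9: ')' -> close internal node _3 (now at depth 3)
  pos 14: ')' -> close internal node _2 (now at depth 2)
  pos 16: '(' -> open internal node _4 (depth 3)
  pos 20: ')' -> close internal node _4 (now at depth 2)
  pos 21: ')' -> close internal node _1 (now at depth 1)
  pos 23: '(' -> open internal node _5 (depth 2)
  pos 24: '(' -> open internal node _6 (depth 3)
  pos 28: ')' -> close internal node _6 (now at depth 2)
  pos 31: ')' -> close internal node _5 (now at depth 1)
  pos 32: ')' -> close internal node _0 (now at depth 0)
Total internal nodes: 7
BFS adjacency from root:
  _0: _1 _5
  _1: _2 _4
  _5: _6 J
  _2: K _3 B F
  _4: D S
  _6: Y Q
  _3: U P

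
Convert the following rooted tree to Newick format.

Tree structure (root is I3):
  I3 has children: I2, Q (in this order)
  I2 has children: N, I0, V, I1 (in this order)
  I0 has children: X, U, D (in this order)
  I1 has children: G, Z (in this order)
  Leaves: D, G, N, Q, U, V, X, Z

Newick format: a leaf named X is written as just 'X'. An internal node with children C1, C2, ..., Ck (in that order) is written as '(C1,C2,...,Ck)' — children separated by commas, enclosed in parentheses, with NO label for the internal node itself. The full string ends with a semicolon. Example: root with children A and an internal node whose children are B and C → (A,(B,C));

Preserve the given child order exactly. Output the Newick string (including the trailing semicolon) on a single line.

internal I3 with children ['I2', 'Q']
  internal I2 with children ['N', 'I0', 'V', 'I1']
    leaf 'N' → 'N'
    internal I0 with children ['X', 'U', 'D']
      leaf 'X' → 'X'
      leaf 'U' → 'U'
      leaf 'D' → 'D'
    → '(X,U,D)'
    leaf 'V' → 'V'
    internal I1 with children ['G', 'Z']
      leaf 'G' → 'G'
      leaf 'Z' → 'Z'
    → '(G,Z)'
  → '(N,(X,U,D),V,(G,Z))'
  leaf 'Q' → 'Q'
→ '((N,(X,U,D),V,(G,Z)),Q)'
Final: ((N,(X,U,D),V,(G,Z)),Q);

Answer: ((N,(X,U,D),V,(G,Z)),Q);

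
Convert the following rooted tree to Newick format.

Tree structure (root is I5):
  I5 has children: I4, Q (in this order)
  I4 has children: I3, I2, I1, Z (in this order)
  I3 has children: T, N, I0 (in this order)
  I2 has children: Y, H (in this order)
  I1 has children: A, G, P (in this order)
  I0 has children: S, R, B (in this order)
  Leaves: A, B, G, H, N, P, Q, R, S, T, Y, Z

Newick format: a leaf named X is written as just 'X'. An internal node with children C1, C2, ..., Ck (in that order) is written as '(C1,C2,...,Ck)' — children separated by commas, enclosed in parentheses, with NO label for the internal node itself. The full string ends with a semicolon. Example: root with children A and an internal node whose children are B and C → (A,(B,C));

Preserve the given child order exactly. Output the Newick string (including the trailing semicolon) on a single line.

internal I5 with children ['I4', 'Q']
  internal I4 with children ['I3', 'I2', 'I1', 'Z']
    internal I3 with children ['T', 'N', 'I0']
      leaf 'T' → 'T'
      leaf 'N' → 'N'
      internal I0 with children ['S', 'R', 'B']
        leaf 'S' → 'S'
        leaf 'R' → 'R'
        leaf 'B' → 'B'
      → '(S,R,B)'
    → '(T,N,(S,R,B))'
    internal I2 with children ['Y', 'H']
      leaf 'Y' → 'Y'
      leaf 'H' → 'H'
    → '(Y,H)'
    internal I1 with children ['A', 'G', 'P']
      leaf 'A' → 'A'
      leaf 'G' → 'G'
      leaf 'P' → 'P'
    → '(A,G,P)'
    leaf 'Z' → 'Z'
  → '((T,N,(S,R,B)),(Y,H),(A,G,P),Z)'
  leaf 'Q' → 'Q'
→ '(((T,N,(S,R,B)),(Y,H),(A,G,P),Z),Q)'
Final: (((T,N,(S,R,B)),(Y,H),(A,G,P),Z),Q);

Answer: (((T,N,(S,R,B)),(Y,H),(A,G,P),Z),Q);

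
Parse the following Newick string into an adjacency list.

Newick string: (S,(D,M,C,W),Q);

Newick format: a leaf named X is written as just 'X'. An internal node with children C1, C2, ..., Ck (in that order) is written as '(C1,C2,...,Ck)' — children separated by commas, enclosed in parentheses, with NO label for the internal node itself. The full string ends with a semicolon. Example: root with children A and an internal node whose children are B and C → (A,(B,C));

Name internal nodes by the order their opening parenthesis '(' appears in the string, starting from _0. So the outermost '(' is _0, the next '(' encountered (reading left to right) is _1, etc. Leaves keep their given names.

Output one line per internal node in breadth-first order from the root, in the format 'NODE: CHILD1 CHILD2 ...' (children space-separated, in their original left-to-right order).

Answer: _0: S _1 Q
_1: D M C W

Derivation:
Input: (S,(D,M,C,W),Q);
Scanning left-to-right, naming '(' by encounter order:
  pos 0: '(' -> open internal node _0 (depth 1)
  pos 3: '(' -> open internal node _1 (depth 2)
  pos 11: ')' -> close internal node _1 (now at depth 1)
  pos 14: ')' -> close internal node _0 (now at depth 0)
Total internal nodes: 2
BFS adjacency from root:
  _0: S _1 Q
  _1: D M C W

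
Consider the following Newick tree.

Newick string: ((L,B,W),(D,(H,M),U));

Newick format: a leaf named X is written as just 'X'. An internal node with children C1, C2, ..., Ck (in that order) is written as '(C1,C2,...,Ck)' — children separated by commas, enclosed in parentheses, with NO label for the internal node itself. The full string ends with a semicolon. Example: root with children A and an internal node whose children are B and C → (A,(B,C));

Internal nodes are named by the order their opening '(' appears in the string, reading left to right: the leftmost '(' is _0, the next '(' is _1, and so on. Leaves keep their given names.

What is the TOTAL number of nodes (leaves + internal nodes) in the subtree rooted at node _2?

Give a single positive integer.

Newick: ((L,B,W),(D,(H,M),U));
Locate _2: it is the '(' at position 9 (the 3rd '(' reading left to right).
Query: subtree rooted at _2
_2: subtree_size = 1 + 5
  D: subtree_size = 1 + 0
  _3: subtree_size = 1 + 2
    H: subtree_size = 1 + 0
    M: subtree_size = 1 + 0
  U: subtree_size = 1 + 0
Total subtree size of _2: 6

Answer: 6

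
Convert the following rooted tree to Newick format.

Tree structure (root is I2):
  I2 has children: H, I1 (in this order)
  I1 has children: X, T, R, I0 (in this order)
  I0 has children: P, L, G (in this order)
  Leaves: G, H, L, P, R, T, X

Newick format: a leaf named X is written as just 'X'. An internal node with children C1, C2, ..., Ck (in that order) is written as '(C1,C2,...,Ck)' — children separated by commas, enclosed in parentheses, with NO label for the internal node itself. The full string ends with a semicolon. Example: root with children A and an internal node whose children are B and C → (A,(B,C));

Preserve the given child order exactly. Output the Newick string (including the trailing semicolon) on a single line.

Answer: (H,(X,T,R,(P,L,G)));

Derivation:
internal I2 with children ['H', 'I1']
  leaf 'H' → 'H'
  internal I1 with children ['X', 'T', 'R', 'I0']
    leaf 'X' → 'X'
    leaf 'T' → 'T'
    leaf 'R' → 'R'
    internal I0 with children ['P', 'L', 'G']
      leaf 'P' → 'P'
      leaf 'L' → 'L'
      leaf 'G' → 'G'
    → '(P,L,G)'
  → '(X,T,R,(P,L,G))'
→ '(H,(X,T,R,(P,L,G)))'
Final: (H,(X,T,R,(P,L,G)));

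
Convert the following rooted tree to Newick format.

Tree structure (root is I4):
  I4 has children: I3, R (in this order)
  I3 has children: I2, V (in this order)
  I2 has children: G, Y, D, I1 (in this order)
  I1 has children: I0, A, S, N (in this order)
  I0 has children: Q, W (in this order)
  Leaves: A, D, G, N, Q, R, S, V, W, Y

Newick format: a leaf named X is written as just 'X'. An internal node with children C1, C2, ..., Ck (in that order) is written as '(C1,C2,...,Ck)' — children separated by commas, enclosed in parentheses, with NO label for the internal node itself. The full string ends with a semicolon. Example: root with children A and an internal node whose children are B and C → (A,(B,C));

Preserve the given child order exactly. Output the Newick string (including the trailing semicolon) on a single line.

Answer: (((G,Y,D,((Q,W),A,S,N)),V),R);

Derivation:
internal I4 with children ['I3', 'R']
  internal I3 with children ['I2', 'V']
    internal I2 with children ['G', 'Y', 'D', 'I1']
      leaf 'G' → 'G'
      leaf 'Y' → 'Y'
      leaf 'D' → 'D'
      internal I1 with children ['I0', 'A', 'S', 'N']
        internal I0 with children ['Q', 'W']
          leaf 'Q' → 'Q'
          leaf 'W' → 'W'
        → '(Q,W)'
        leaf 'A' → 'A'
        leaf 'S' → 'S'
        leaf 'N' → 'N'
      → '((Q,W),A,S,N)'
    → '(G,Y,D,((Q,W),A,S,N))'
    leaf 'V' → 'V'
  → '((G,Y,D,((Q,W),A,S,N)),V)'
  leaf 'R' → 'R'
→ '(((G,Y,D,((Q,W),A,S,N)),V),R)'
Final: (((G,Y,D,((Q,W),A,S,N)),V),R);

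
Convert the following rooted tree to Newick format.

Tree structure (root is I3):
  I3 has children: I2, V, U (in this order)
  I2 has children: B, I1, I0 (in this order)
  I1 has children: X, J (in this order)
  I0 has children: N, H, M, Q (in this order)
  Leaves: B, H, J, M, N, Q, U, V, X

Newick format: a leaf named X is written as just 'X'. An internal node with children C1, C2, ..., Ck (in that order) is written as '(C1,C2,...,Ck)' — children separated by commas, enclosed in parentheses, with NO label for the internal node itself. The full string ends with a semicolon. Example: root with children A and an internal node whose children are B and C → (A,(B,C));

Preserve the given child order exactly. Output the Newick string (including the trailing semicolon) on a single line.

internal I3 with children ['I2', 'V', 'U']
  internal I2 with children ['B', 'I1', 'I0']
    leaf 'B' → 'B'
    internal I1 with children ['X', 'J']
      leaf 'X' → 'X'
      leaf 'J' → 'J'
    → '(X,J)'
    internal I0 with children ['N', 'H', 'M', 'Q']
      leaf 'N' → 'N'
      leaf 'H' → 'H'
      leaf 'M' → 'M'
      leaf 'Q' → 'Q'
    → '(N,H,M,Q)'
  → '(B,(X,J),(N,H,M,Q))'
  leaf 'V' → 'V'
  leaf 'U' → 'U'
→ '((B,(X,J),(N,H,M,Q)),V,U)'
Final: ((B,(X,J),(N,H,M,Q)),V,U);

Answer: ((B,(X,J),(N,H,M,Q)),V,U);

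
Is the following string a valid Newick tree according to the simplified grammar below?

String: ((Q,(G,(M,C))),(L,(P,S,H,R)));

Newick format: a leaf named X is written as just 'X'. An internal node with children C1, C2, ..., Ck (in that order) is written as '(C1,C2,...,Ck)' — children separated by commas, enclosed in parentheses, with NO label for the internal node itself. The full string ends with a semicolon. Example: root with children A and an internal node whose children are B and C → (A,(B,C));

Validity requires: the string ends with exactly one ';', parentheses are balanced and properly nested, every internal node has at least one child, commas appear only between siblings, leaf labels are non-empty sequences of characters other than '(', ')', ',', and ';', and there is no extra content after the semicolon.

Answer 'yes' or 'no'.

Input: ((Q,(G,(M,C))),(L,(P,S,H,R)));
Paren balance: 6 '(' vs 6 ')' OK
Ends with single ';': True
Full parse: OK
Valid: True

Answer: yes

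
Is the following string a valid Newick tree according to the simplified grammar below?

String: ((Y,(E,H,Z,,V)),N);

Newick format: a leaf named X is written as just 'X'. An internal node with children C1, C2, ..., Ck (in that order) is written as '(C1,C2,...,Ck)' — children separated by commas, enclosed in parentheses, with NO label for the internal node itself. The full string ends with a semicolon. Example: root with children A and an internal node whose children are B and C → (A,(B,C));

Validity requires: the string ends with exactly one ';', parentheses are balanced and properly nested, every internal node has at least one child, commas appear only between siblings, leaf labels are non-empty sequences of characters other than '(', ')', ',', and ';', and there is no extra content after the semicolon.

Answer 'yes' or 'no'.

Answer: no

Derivation:
Input: ((Y,(E,H,Z,,V)),N);
Paren balance: 3 '(' vs 3 ')' OK
Ends with single ';': True
Full parse: FAILS (empty leaf label at pos 11)
Valid: False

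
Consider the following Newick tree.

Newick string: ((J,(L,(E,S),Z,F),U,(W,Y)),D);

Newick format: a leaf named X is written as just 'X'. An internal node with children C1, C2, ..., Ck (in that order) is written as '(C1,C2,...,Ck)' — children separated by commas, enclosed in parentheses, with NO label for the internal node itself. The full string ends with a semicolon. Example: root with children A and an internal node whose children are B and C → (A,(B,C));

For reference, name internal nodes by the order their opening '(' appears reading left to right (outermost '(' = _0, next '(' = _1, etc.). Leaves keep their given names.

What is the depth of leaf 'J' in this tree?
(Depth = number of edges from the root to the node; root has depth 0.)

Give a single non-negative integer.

Newick: ((J,(L,(E,S),Z,F),U,(W,Y)),D);
Naming internals by '(' encounter order: outermost '(' = _0, next = _1, ...
Query node: J
Path from root: _0 -> _1 -> J
Depth of J: 2 (number of edges from root)

Answer: 2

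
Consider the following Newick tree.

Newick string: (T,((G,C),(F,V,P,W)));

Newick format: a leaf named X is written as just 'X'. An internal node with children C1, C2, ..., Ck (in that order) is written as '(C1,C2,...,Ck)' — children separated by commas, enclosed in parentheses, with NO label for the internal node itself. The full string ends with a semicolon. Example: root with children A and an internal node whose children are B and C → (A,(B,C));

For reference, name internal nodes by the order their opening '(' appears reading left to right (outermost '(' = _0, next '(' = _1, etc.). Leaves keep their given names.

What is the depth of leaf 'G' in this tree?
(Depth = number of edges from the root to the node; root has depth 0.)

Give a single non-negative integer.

Answer: 3

Derivation:
Newick: (T,((G,C),(F,V,P,W)));
Naming internals by '(' encounter order: outermost '(' = _0, next = _1, ...
Query node: G
Path from root: _0 -> _1 -> _2 -> G
Depth of G: 3 (number of edges from root)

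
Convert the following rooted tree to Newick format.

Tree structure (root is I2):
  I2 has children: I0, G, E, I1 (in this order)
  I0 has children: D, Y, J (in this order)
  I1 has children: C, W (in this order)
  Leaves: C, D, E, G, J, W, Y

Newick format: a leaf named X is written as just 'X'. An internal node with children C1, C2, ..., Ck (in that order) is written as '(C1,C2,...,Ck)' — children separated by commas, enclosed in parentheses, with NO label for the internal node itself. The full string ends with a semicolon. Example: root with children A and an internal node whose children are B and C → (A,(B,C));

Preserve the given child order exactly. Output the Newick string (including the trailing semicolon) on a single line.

Answer: ((D,Y,J),G,E,(C,W));

Derivation:
internal I2 with children ['I0', 'G', 'E', 'I1']
  internal I0 with children ['D', 'Y', 'J']
    leaf 'D' → 'D'
    leaf 'Y' → 'Y'
    leaf 'J' → 'J'
  → '(D,Y,J)'
  leaf 'G' → 'G'
  leaf 'E' → 'E'
  internal I1 with children ['C', 'W']
    leaf 'C' → 'C'
    leaf 'W' → 'W'
  → '(C,W)'
→ '((D,Y,J),G,E,(C,W))'
Final: ((D,Y,J),G,E,(C,W));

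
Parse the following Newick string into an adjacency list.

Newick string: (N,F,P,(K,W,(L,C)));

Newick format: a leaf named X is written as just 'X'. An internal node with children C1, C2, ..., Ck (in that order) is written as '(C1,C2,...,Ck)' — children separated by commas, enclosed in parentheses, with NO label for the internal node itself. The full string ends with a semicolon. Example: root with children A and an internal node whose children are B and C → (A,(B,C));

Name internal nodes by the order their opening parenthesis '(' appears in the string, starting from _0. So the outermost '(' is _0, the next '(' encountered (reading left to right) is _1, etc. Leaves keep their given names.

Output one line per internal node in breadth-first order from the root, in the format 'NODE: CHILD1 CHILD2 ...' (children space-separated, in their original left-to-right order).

Answer: _0: N F P _1
_1: K W _2
_2: L C

Derivation:
Input: (N,F,P,(K,W,(L,C)));
Scanning left-to-right, naming '(' by encounter order:
  pos 0: '(' -> open internal node _0 (depth 1)
  pos 7: '(' -> open internal node _1 (depth 2)
  pos 12: '(' -> open internal node _2 (depth 3)
  pos 16: ')' -> close internal node _2 (now at depth 2)
  pos 17: ')' -> close internal node _1 (now at depth 1)
  pos 18: ')' -> close internal node _0 (now at depth 0)
Total internal nodes: 3
BFS adjacency from root:
  _0: N F P _1
  _1: K W _2
  _2: L C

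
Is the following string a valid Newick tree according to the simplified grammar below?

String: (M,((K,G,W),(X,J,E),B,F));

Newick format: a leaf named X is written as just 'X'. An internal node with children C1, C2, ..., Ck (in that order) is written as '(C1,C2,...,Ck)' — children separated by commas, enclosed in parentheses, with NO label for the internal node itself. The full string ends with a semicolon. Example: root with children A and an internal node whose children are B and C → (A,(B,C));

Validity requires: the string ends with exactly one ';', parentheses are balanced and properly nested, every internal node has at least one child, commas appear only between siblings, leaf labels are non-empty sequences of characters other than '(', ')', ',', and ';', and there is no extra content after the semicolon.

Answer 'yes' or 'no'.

Answer: yes

Derivation:
Input: (M,((K,G,W),(X,J,E),B,F));
Paren balance: 4 '(' vs 4 ')' OK
Ends with single ';': True
Full parse: OK
Valid: True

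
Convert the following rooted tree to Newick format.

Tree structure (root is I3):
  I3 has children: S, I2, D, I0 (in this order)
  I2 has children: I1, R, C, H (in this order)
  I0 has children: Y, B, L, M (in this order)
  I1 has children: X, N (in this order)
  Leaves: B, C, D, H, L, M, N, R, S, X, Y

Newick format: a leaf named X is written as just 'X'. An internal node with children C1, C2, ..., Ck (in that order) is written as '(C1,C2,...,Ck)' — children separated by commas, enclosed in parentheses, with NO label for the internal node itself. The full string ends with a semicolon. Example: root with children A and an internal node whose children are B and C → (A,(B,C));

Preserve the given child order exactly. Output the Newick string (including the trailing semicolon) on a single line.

internal I3 with children ['S', 'I2', 'D', 'I0']
  leaf 'S' → 'S'
  internal I2 with children ['I1', 'R', 'C', 'H']
    internal I1 with children ['X', 'N']
      leaf 'X' → 'X'
      leaf 'N' → 'N'
    → '(X,N)'
    leaf 'R' → 'R'
    leaf 'C' → 'C'
    leaf 'H' → 'H'
  → '((X,N),R,C,H)'
  leaf 'D' → 'D'
  internal I0 with children ['Y', 'B', 'L', 'M']
    leaf 'Y' → 'Y'
    leaf 'B' → 'B'
    leaf 'L' → 'L'
    leaf 'M' → 'M'
  → '(Y,B,L,M)'
→ '(S,((X,N),R,C,H),D,(Y,B,L,M))'
Final: (S,((X,N),R,C,H),D,(Y,B,L,M));

Answer: (S,((X,N),R,C,H),D,(Y,B,L,M));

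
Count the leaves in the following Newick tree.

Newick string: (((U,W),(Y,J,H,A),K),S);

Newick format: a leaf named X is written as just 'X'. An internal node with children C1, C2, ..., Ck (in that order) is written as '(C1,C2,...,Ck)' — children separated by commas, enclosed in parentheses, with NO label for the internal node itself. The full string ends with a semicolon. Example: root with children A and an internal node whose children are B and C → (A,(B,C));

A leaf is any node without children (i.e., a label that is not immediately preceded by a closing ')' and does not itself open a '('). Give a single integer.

Newick: (((U,W),(Y,J,H,A),K),S);
Scan left-to-right; a leaf is any maximal label run not followed by '(':
  pos 3: leaf 'U' → count = 1
  pos 5: leaf 'W' → count = 2
  pos 9: leaf 'Y' → count = 3
  pos 11: leaf 'J' → count = 4
  pos 13: leaf 'H' → count = 5
  pos 15: leaf 'A' → count = 6
  pos 18: leaf 'K' → count = 7
  pos 21: leaf 'S' → count = 8
Total leaves: 8

Answer: 8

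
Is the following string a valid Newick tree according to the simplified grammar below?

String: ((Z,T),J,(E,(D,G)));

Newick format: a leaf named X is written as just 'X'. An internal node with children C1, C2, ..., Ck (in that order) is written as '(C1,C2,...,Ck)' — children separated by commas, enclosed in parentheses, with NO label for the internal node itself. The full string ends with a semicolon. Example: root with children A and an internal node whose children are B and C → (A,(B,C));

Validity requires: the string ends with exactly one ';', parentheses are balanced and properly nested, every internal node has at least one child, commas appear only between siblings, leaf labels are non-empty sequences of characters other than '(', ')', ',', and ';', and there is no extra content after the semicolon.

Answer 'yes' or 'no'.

Answer: yes

Derivation:
Input: ((Z,T),J,(E,(D,G)));
Paren balance: 4 '(' vs 4 ')' OK
Ends with single ';': True
Full parse: OK
Valid: True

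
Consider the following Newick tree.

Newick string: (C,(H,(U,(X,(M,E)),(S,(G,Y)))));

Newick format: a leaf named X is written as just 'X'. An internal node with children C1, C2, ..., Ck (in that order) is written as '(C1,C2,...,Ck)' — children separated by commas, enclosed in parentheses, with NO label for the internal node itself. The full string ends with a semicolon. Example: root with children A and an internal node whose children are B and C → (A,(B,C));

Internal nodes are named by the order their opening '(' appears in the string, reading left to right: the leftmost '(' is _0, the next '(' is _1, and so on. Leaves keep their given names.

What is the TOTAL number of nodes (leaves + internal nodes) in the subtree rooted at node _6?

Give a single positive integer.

Newick: (C,(H,(U,(X,(M,E)),(S,(G,Y)))));
Locate _6: it is the '(' at position 22 (the 7th '(' reading left to right).
Query: subtree rooted at _6
_6: subtree_size = 1 + 2
  G: subtree_size = 1 + 0
  Y: subtree_size = 1 + 0
Total subtree size of _6: 3

Answer: 3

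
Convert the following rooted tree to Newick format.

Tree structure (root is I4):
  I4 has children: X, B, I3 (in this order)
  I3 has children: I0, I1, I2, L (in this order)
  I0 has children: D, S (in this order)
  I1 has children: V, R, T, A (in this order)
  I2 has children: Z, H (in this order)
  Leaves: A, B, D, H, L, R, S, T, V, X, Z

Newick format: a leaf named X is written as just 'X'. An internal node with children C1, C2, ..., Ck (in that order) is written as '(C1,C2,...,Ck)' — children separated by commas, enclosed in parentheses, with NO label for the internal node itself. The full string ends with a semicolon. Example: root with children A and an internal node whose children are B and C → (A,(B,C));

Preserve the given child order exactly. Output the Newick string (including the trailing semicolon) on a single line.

Answer: (X,B,((D,S),(V,R,T,A),(Z,H),L));

Derivation:
internal I4 with children ['X', 'B', 'I3']
  leaf 'X' → 'X'
  leaf 'B' → 'B'
  internal I3 with children ['I0', 'I1', 'I2', 'L']
    internal I0 with children ['D', 'S']
      leaf 'D' → 'D'
      leaf 'S' → 'S'
    → '(D,S)'
    internal I1 with children ['V', 'R', 'T', 'A']
      leaf 'V' → 'V'
      leaf 'R' → 'R'
      leaf 'T' → 'T'
      leaf 'A' → 'A'
    → '(V,R,T,A)'
    internal I2 with children ['Z', 'H']
      leaf 'Z' → 'Z'
      leaf 'H' → 'H'
    → '(Z,H)'
    leaf 'L' → 'L'
  → '((D,S),(V,R,T,A),(Z,H),L)'
→ '(X,B,((D,S),(V,R,T,A),(Z,H),L))'
Final: (X,B,((D,S),(V,R,T,A),(Z,H),L));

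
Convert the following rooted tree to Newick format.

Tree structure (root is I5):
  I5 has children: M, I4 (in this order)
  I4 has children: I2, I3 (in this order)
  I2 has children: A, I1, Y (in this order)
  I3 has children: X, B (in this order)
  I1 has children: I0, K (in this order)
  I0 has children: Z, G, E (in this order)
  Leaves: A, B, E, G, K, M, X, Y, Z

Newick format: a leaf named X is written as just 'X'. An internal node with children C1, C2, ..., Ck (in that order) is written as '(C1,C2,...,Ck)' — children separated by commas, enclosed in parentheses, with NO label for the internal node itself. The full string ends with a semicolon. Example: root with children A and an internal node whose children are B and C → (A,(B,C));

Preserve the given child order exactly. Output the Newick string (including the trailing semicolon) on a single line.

internal I5 with children ['M', 'I4']
  leaf 'M' → 'M'
  internal I4 with children ['I2', 'I3']
    internal I2 with children ['A', 'I1', 'Y']
      leaf 'A' → 'A'
      internal I1 with children ['I0', 'K']
        internal I0 with children ['Z', 'G', 'E']
          leaf 'Z' → 'Z'
          leaf 'G' → 'G'
          leaf 'E' → 'E'
        → '(Z,G,E)'
        leaf 'K' → 'K'
      → '((Z,G,E),K)'
      leaf 'Y' → 'Y'
    → '(A,((Z,G,E),K),Y)'
    internal I3 with children ['X', 'B']
      leaf 'X' → 'X'
      leaf 'B' → 'B'
    → '(X,B)'
  → '((A,((Z,G,E),K),Y),(X,B))'
→ '(M,((A,((Z,G,E),K),Y),(X,B)))'
Final: (M,((A,((Z,G,E),K),Y),(X,B)));

Answer: (M,((A,((Z,G,E),K),Y),(X,B)));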